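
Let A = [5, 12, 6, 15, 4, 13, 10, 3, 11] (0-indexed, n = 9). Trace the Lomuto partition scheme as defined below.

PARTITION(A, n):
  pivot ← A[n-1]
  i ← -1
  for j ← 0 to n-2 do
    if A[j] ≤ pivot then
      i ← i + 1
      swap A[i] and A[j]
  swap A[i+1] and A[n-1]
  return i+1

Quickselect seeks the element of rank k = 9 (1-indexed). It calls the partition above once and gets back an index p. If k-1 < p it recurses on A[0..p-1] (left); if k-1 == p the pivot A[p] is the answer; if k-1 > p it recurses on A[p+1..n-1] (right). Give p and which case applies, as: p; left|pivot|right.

5; right

pivot = A[8] = 11; i = -1
j=0: A[0]=5 ≤ 11 → i=0, swap A[0],A[0] (no change) → [5, 12, 6, 15, 4, 13, 10, 3, 11]
j=1: A[1]=12 > 11 → no swap
j=2: A[2]=6 ≤ 11 → i=1, swap A[1],A[2] → [5, 6, 12, 15, 4, 13, 10, 3, 11]
j=3: A[3]=15 > 11 → no swap
j=4: A[4]=4 ≤ 11 → i=2, swap A[2],A[4] → [5, 6, 4, 15, 12, 13, 10, 3, 11]
j=5: A[5]=13 > 11 → no swap
j=6: A[6]=10 ≤ 11 → i=3, swap A[3],A[6] → [5, 6, 4, 10, 12, 13, 15, 3, 11]
j=7: A[7]=3 ≤ 11 → i=4, swap A[4],A[7] → [5, 6, 4, 10, 3, 13, 15, 12, 11]
final swap A[5],A[8] → [5, 6, 4, 10, 3, 11, 15, 12, 13]; return 5
p = 5; k-1 = 8 > 5 ⇒ right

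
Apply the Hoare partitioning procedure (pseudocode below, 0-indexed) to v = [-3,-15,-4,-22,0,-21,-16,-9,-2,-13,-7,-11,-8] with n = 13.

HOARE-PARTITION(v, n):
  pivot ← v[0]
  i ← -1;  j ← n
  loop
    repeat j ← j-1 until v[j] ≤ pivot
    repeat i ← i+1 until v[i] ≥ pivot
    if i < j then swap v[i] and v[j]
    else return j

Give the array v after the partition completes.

pivot = v[0] = -3; i = -1, j = 13
j→12 (v[12]=-8≤-3), i→0 (v[0]=-3≥-3); i<j, swap → [-8,-15,-4,-22,0,-21,-16,-9,-2,-13,-7,-11,-3]
j→11 (v[11]=-11≤-3), i→4 (v[4]=0≥-3); i<j, swap → [-8,-15,-4,-22,-11,-21,-16,-9,-2,-13,-7,0,-3]
j→10 (v[10]=-7≤-3), i→8 (v[8]=-2≥-3); i<j, swap → [-8,-15,-4,-22,-11,-21,-16,-9,-7,-13,-2,0,-3]
j→9, i→10; i≥j, return j=9. v = [-8,-15,-4,-22,-11,-21,-16,-9,-7,-13,-2,0,-3]

[-8,-15,-4,-22,-11,-21,-16,-9,-7,-13,-2,0,-3]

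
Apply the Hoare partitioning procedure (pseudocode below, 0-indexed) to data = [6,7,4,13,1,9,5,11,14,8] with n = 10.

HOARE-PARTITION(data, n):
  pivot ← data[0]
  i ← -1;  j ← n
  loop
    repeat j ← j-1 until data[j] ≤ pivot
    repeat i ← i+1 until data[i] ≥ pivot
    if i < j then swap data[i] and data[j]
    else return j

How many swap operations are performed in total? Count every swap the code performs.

pivot=6
j stops at 6 (5), i stops at 0 (6); swap ⇒ [5,7,4,13,1,9,6,11,14,8]
j stops at 4 (1), i stops at 1 (7); swap ⇒ [5,1,4,13,7,9,6,11,14,8]
j stops at 2, i stops at 3; i≥j ⇒ return 2. data=[5,1,4,13,7,9,6,11,14,8]

2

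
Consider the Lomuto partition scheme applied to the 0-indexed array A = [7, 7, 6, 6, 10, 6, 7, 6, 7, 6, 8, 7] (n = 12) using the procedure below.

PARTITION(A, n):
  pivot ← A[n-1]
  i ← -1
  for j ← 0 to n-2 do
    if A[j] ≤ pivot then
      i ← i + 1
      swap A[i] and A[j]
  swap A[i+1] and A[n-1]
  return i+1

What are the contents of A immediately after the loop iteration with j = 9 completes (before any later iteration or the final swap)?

pivot = A[11] = 7; i = -1
j=0: A[0]=7 ≤ 7 → i=0, swap A[0],A[0] (no change) → [7, 7, 6, 6, 10, 6, 7, 6, 7, 6, 8, 7]
j=1: A[1]=7 ≤ 7 → i=1, swap A[1],A[1] (no change) → [7, 7, 6, 6, 10, 6, 7, 6, 7, 6, 8, 7]
j=2: A[2]=6 ≤ 7 → i=2, swap A[2],A[2] (no change) → [7, 7, 6, 6, 10, 6, 7, 6, 7, 6, 8, 7]
j=3: A[3]=6 ≤ 7 → i=3, swap A[3],A[3] (no change) → [7, 7, 6, 6, 10, 6, 7, 6, 7, 6, 8, 7]
j=4: A[4]=10 > 7 → no swap
j=5: A[5]=6 ≤ 7 → i=4, swap A[4],A[5] → [7, 7, 6, 6, 6, 10, 7, 6, 7, 6, 8, 7]
j=6: A[6]=7 ≤ 7 → i=5, swap A[5],A[6] → [7, 7, 6, 6, 6, 7, 10, 6, 7, 6, 8, 7]
j=7: A[7]=6 ≤ 7 → i=6, swap A[6],A[7] → [7, 7, 6, 6, 6, 7, 6, 10, 7, 6, 8, 7]
j=8: A[8]=7 ≤ 7 → i=7, swap A[7],A[8] → [7, 7, 6, 6, 6, 7, 6, 7, 10, 6, 8, 7]
j=9: A[9]=6 ≤ 7 → i=8, swap A[8],A[9] → [7, 7, 6, 6, 6, 7, 6, 7, 6, 10, 8, 7]
(after j=9) A = [7, 7, 6, 6, 6, 7, 6, 7, 6, 10, 8, 7]

[7, 7, 6, 6, 6, 7, 6, 7, 6, 10, 8, 7]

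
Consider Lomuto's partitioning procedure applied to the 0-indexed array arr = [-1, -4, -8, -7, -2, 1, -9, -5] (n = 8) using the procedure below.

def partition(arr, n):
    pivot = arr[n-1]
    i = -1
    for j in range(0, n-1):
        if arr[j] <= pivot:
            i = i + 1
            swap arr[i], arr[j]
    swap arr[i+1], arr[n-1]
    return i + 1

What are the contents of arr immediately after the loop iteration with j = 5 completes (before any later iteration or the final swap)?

[-8, -7, -1, -4, -2, 1, -9, -5]

pivot=-5, i=-1
j=0: -1>-5, skip
j=1: -4>-5, skip
j=2: -8≤-5, i=0, swap(0,2) ⇒ [-8, -4, -1, -7, -2, 1, -9, -5]
j=3: -7≤-5, i=1, swap(1,3) ⇒ [-8, -7, -1, -4, -2, 1, -9, -5]
j=4: -2>-5, skip
j=5: 1>-5, skip
(after j=5) arr = [-8, -7, -1, -4, -2, 1, -9, -5]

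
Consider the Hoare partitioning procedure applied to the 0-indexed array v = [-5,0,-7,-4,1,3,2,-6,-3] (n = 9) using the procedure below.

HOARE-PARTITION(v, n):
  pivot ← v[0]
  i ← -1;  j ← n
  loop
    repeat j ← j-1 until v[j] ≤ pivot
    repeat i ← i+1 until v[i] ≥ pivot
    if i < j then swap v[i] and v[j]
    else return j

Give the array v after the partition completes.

pivot = v[0] = -5; i = -1, j = 9
j→7 (v[7]=-6≤-5), i→0 (v[0]=-5≥-5); i<j, swap → [-6,0,-7,-4,1,3,2,-5,-3]
j→2 (v[2]=-7≤-5), i→1 (v[1]=0≥-5); i<j, swap → [-6,-7,0,-4,1,3,2,-5,-3]
j→1, i→2; i≥j, return j=1. v = [-6,-7,0,-4,1,3,2,-5,-3]

[-6,-7,0,-4,1,3,2,-5,-3]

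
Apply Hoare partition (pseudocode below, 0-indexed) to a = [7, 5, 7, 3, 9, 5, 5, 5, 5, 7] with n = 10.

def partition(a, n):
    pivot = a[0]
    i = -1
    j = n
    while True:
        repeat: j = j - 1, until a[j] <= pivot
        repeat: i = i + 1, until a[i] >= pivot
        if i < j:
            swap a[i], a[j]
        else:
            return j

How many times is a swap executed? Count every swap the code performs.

pivot = a[0] = 7; i = -1, j = 10
j→9 (a[9]=7≤7), i→0 (a[0]=7≥7); i<j, swap → [7, 5, 7, 3, 9, 5, 5, 5, 5, 7]
j→8 (a[8]=5≤7), i→2 (a[2]=7≥7); i<j, swap → [7, 5, 5, 3, 9, 5, 5, 5, 7, 7]
j→7 (a[7]=5≤7), i→4 (a[4]=9≥7); i<j, swap → [7, 5, 5, 3, 5, 5, 5, 9, 7, 7]
j→6, i→7; i≥j, return j=6. a = [7, 5, 5, 3, 5, 5, 5, 9, 7, 7]

3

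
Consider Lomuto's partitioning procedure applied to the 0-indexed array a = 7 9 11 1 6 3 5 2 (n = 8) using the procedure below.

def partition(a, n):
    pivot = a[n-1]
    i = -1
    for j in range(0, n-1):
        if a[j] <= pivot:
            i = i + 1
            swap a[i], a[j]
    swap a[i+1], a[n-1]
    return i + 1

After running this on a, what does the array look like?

pivot = a[7] = 2; i = -1
j=0: a[0]=7 > 2 → no swap
j=1: a[1]=9 > 2 → no swap
j=2: a[2]=11 > 2 → no swap
j=3: a[3]=1 ≤ 2 → i=0, swap a[0],a[3] → 1 9 11 7 6 3 5 2
j=4: a[4]=6 > 2 → no swap
j=5: a[5]=3 > 2 → no swap
j=6: a[6]=5 > 2 → no swap
final swap a[1],a[7] → 1 2 11 7 6 3 5 9; return 1

1 2 11 7 6 3 5 9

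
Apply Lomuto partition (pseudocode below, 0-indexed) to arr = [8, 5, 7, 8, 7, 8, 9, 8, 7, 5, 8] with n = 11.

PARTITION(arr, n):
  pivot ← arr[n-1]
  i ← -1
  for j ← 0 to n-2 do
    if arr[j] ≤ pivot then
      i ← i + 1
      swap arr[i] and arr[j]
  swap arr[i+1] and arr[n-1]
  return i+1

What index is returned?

9

pivot = arr[10] = 8; i = -1
j=0: arr[0]=8 ≤ 8 → i=0, swap arr[0],arr[0] (no change) → [8, 5, 7, 8, 7, 8, 9, 8, 7, 5, 8]
j=1: arr[1]=5 ≤ 8 → i=1, swap arr[1],arr[1] (no change) → [8, 5, 7, 8, 7, 8, 9, 8, 7, 5, 8]
j=2: arr[2]=7 ≤ 8 → i=2, swap arr[2],arr[2] (no change) → [8, 5, 7, 8, 7, 8, 9, 8, 7, 5, 8]
j=3: arr[3]=8 ≤ 8 → i=3, swap arr[3],arr[3] (no change) → [8, 5, 7, 8, 7, 8, 9, 8, 7, 5, 8]
j=4: arr[4]=7 ≤ 8 → i=4, swap arr[4],arr[4] (no change) → [8, 5, 7, 8, 7, 8, 9, 8, 7, 5, 8]
j=5: arr[5]=8 ≤ 8 → i=5, swap arr[5],arr[5] (no change) → [8, 5, 7, 8, 7, 8, 9, 8, 7, 5, 8]
j=6: arr[6]=9 > 8 → no swap
j=7: arr[7]=8 ≤ 8 → i=6, swap arr[6],arr[7] → [8, 5, 7, 8, 7, 8, 8, 9, 7, 5, 8]
j=8: arr[8]=7 ≤ 8 → i=7, swap arr[7],arr[8] → [8, 5, 7, 8, 7, 8, 8, 7, 9, 5, 8]
j=9: arr[9]=5 ≤ 8 → i=8, swap arr[8],arr[9] → [8, 5, 7, 8, 7, 8, 8, 7, 5, 9, 8]
final swap arr[9],arr[10] → [8, 5, 7, 8, 7, 8, 8, 7, 5, 8, 9]; return 9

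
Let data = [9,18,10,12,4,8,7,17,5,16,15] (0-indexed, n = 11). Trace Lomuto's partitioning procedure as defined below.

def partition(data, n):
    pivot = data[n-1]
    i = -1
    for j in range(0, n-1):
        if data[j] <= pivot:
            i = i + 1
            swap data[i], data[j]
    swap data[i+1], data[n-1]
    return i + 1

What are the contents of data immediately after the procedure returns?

pivot = data[10] = 15; i = -1
j=0: data[0]=9 ≤ 15 → i=0, swap data[0],data[0] (no change) → [9,18,10,12,4,8,7,17,5,16,15]
j=1: data[1]=18 > 15 → no swap
j=2: data[2]=10 ≤ 15 → i=1, swap data[1],data[2] → [9,10,18,12,4,8,7,17,5,16,15]
j=3: data[3]=12 ≤ 15 → i=2, swap data[2],data[3] → [9,10,12,18,4,8,7,17,5,16,15]
j=4: data[4]=4 ≤ 15 → i=3, swap data[3],data[4] → [9,10,12,4,18,8,7,17,5,16,15]
j=5: data[5]=8 ≤ 15 → i=4, swap data[4],data[5] → [9,10,12,4,8,18,7,17,5,16,15]
j=6: data[6]=7 ≤ 15 → i=5, swap data[5],data[6] → [9,10,12,4,8,7,18,17,5,16,15]
j=7: data[7]=17 > 15 → no swap
j=8: data[8]=5 ≤ 15 → i=6, swap data[6],data[8] → [9,10,12,4,8,7,5,17,18,16,15]
j=9: data[9]=16 > 15 → no swap
final swap data[7],data[10] → [9,10,12,4,8,7,5,15,18,16,17]; return 7

[9,10,12,4,8,7,5,15,18,16,17]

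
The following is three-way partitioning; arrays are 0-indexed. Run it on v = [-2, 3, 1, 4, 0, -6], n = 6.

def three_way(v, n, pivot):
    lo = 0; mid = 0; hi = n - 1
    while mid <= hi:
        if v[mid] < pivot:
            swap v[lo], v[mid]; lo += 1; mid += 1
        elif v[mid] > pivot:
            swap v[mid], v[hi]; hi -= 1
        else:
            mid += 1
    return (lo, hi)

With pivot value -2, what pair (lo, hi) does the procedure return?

lo=0 mid=0 hi=5
-2=-2: mid=1
3>-2: swap(1,5), hi=4 ⇒ [-2, -6, 1, 4, 0, 3]
-6<-2: swap(0,1), lo=1 mid=2 ⇒ [-6, -2, 1, 4, 0, 3]
1>-2: swap(2,4), hi=3 ⇒ [-6, -2, 0, 4, 1, 3]
0>-2: swap(2,3), hi=2 ⇒ [-6, -2, 4, 0, 1, 3]
4>-2: swap(2,2), hi=1 ⇒ [-6, -2, 4, 0, 1, 3]
done. lo=1 hi=1; v=[-6, -2, 4, 0, 1, 3]

(1, 1)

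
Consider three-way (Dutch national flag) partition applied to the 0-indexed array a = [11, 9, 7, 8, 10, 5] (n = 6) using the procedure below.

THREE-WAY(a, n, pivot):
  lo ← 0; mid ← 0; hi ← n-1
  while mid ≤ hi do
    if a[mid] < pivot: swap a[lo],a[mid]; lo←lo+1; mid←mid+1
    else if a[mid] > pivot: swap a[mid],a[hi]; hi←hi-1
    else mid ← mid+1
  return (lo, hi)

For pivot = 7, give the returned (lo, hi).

lo=0 mid=0 hi=5
11>7: swap(0,5), hi=4 ⇒ [5, 9, 7, 8, 10, 11]
5<7: swap(0,0), lo=1 mid=1 ⇒ [5, 9, 7, 8, 10, 11]
9>7: swap(1,4), hi=3 ⇒ [5, 10, 7, 8, 9, 11]
10>7: swap(1,3), hi=2 ⇒ [5, 8, 7, 10, 9, 11]
8>7: swap(1,2), hi=1 ⇒ [5, 7, 8, 10, 9, 11]
7=7: mid=2
done. lo=1 hi=1; a=[5, 7, 8, 10, 9, 11]

(1, 1)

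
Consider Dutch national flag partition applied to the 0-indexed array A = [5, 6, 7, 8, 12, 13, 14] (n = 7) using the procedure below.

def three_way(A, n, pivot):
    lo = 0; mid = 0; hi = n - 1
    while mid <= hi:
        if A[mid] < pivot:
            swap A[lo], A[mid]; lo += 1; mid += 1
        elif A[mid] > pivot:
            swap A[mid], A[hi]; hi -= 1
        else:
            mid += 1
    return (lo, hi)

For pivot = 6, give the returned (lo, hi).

(1, 1)

pivot = 6; lo=0, mid=0, hi=6
A[mid]=5<6: swap A[0],A[0]; lo=1,mid=1 → [5, 6, 7, 8, 12, 13, 14]
A[mid]=6=6: mid=2
A[mid]=7>6: swap A[2],A[6]; hi=5 → [5, 6, 14, 8, 12, 13, 7]
A[mid]=14>6: swap A[2],A[5]; hi=4 → [5, 6, 13, 8, 12, 14, 7]
A[mid]=13>6: swap A[2],A[4]; hi=3 → [5, 6, 12, 8, 13, 14, 7]
A[mid]=12>6: swap A[2],A[3]; hi=2 → [5, 6, 8, 12, 13, 14, 7]
A[mid]=8>6: swap A[2],A[2]; hi=1 → [5, 6, 8, 12, 13, 14, 7]
end: lo=1, hi=1; A = [5, 6, 8, 12, 13, 14, 7]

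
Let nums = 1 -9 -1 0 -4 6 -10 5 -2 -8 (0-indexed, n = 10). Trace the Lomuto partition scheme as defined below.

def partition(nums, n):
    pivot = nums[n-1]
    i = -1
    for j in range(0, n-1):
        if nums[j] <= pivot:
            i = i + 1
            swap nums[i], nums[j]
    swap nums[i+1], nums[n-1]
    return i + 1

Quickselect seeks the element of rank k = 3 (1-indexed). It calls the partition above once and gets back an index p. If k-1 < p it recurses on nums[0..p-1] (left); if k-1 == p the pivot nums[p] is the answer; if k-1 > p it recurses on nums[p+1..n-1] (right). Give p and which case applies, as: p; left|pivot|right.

2; pivot

pivot = nums[9] = -8; i = -1
j=0: nums[0]=1 > -8 → no swap
j=1: nums[1]=-9 ≤ -8 → i=0, swap nums[0],nums[1] → -9 1 -1 0 -4 6 -10 5 -2 -8
j=2: nums[2]=-1 > -8 → no swap
j=3: nums[3]=0 > -8 → no swap
j=4: nums[4]=-4 > -8 → no swap
j=5: nums[5]=6 > -8 → no swap
j=6: nums[6]=-10 ≤ -8 → i=1, swap nums[1],nums[6] → -9 -10 -1 0 -4 6 1 5 -2 -8
j=7: nums[7]=5 > -8 → no swap
j=8: nums[8]=-2 > -8 → no swap
final swap nums[2],nums[9] → -9 -10 -8 0 -4 6 1 5 -2 -1; return 2
p = 2; k-1 = 2 == 2 ⇒ pivot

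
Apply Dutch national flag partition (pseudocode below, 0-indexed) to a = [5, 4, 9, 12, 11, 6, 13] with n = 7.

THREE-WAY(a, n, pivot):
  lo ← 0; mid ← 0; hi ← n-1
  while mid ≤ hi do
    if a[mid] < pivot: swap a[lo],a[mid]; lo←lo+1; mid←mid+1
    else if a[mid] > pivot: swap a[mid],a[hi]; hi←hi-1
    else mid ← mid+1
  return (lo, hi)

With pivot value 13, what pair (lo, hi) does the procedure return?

(6, 6)

pivot = 13; lo=0, mid=0, hi=6
a[mid]=5<13: swap a[0],a[0]; lo=1,mid=1 → [5, 4, 9, 12, 11, 6, 13]
a[mid]=4<13: swap a[1],a[1]; lo=2,mid=2 → [5, 4, 9, 12, 11, 6, 13]
a[mid]=9<13: swap a[2],a[2]; lo=3,mid=3 → [5, 4, 9, 12, 11, 6, 13]
a[mid]=12<13: swap a[3],a[3]; lo=4,mid=4 → [5, 4, 9, 12, 11, 6, 13]
a[mid]=11<13: swap a[4],a[4]; lo=5,mid=5 → [5, 4, 9, 12, 11, 6, 13]
a[mid]=6<13: swap a[5],a[5]; lo=6,mid=6 → [5, 4, 9, 12, 11, 6, 13]
a[mid]=13=13: mid=7
end: lo=6, hi=6; a = [5, 4, 9, 12, 11, 6, 13]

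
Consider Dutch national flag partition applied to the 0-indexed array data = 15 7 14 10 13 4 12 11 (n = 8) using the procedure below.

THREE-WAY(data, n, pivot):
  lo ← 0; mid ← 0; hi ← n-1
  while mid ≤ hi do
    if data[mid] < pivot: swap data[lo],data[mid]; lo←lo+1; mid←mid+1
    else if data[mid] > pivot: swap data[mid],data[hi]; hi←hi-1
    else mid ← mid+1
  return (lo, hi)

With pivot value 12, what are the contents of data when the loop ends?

11 7 10 4 12 13 14 15

lo=0 mid=0 hi=7
15>12: swap(0,7), hi=6 ⇒ 11 7 14 10 13 4 12 15
11<12: swap(0,0), lo=1 mid=1 ⇒ 11 7 14 10 13 4 12 15
7<12: swap(1,1), lo=2 mid=2 ⇒ 11 7 14 10 13 4 12 15
14>12: swap(2,6), hi=5 ⇒ 11 7 12 10 13 4 14 15
12=12: mid=3
10<12: swap(2,3), lo=3 mid=4 ⇒ 11 7 10 12 13 4 14 15
13>12: swap(4,5), hi=4 ⇒ 11 7 10 12 4 13 14 15
4<12: swap(3,4), lo=4 mid=5 ⇒ 11 7 10 4 12 13 14 15
done. lo=4 hi=4; data=11 7 10 4 12 13 14 15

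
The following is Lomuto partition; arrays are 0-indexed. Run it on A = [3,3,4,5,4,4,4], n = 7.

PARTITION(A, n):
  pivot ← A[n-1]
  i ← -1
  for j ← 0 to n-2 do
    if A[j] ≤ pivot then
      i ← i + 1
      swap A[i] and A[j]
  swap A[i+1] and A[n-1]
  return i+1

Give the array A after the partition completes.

[3,3,4,4,4,4,5]

pivot = A[6] = 4; i = -1
j=0: A[0]=3 ≤ 4 → i=0, swap A[0],A[0] (no change) → [3,3,4,5,4,4,4]
j=1: A[1]=3 ≤ 4 → i=1, swap A[1],A[1] (no change) → [3,3,4,5,4,4,4]
j=2: A[2]=4 ≤ 4 → i=2, swap A[2],A[2] (no change) → [3,3,4,5,4,4,4]
j=3: A[3]=5 > 4 → no swap
j=4: A[4]=4 ≤ 4 → i=3, swap A[3],A[4] → [3,3,4,4,5,4,4]
j=5: A[5]=4 ≤ 4 → i=4, swap A[4],A[5] → [3,3,4,4,4,5,4]
final swap A[5],A[6] → [3,3,4,4,4,4,5]; return 5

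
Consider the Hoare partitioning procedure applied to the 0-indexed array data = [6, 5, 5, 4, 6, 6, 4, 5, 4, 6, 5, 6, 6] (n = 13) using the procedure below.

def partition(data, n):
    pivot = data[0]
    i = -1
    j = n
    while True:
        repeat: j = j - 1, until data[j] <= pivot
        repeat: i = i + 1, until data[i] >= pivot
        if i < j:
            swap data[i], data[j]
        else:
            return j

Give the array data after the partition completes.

pivot = data[0] = 6; i = -1, j = 13
j→12 (data[12]=6≤6), i→0 (data[0]=6≥6); i<j, swap → [6, 5, 5, 4, 6, 6, 4, 5, 4, 6, 5, 6, 6]
j→11 (data[11]=6≤6), i→4 (data[4]=6≥6); i<j, swap → [6, 5, 5, 4, 6, 6, 4, 5, 4, 6, 5, 6, 6]
j→10 (data[10]=5≤6), i→5 (data[5]=6≥6); i<j, swap → [6, 5, 5, 4, 6, 5, 4, 5, 4, 6, 6, 6, 6]
j→9, i→9; i≥j, return j=9. data = [6, 5, 5, 4, 6, 5, 4, 5, 4, 6, 6, 6, 6]

[6, 5, 5, 4, 6, 5, 4, 5, 4, 6, 6, 6, 6]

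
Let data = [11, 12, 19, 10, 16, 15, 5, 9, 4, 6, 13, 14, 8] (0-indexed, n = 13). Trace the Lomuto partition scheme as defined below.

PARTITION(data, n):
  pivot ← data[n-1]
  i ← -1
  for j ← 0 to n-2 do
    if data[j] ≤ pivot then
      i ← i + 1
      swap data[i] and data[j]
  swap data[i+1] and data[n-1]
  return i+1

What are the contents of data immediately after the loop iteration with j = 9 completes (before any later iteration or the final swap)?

[5, 4, 6, 10, 16, 15, 11, 9, 12, 19, 13, 14, 8]

pivot=8, i=-1
j=0: 11>8, skip
j=1: 12>8, skip
j=2: 19>8, skip
j=3: 10>8, skip
j=4: 16>8, skip
j=5: 15>8, skip
j=6: 5≤8, i=0, swap(0,6) ⇒ [5, 12, 19, 10, 16, 15, 11, 9, 4, 6, 13, 14, 8]
j=7: 9>8, skip
j=8: 4≤8, i=1, swap(1,8) ⇒ [5, 4, 19, 10, 16, 15, 11, 9, 12, 6, 13, 14, 8]
j=9: 6≤8, i=2, swap(2,9) ⇒ [5, 4, 6, 10, 16, 15, 11, 9, 12, 19, 13, 14, 8]
(after j=9) data = [5, 4, 6, 10, 16, 15, 11, 9, 12, 19, 13, 14, 8]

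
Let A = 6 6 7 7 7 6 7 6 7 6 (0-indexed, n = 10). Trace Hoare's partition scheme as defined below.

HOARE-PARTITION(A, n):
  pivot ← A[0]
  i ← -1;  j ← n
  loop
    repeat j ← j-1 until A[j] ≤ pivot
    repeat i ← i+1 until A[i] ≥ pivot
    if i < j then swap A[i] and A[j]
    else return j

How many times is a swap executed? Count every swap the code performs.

3

pivot=6
j stops at 9 (6), i stops at 0 (6); swap ⇒ 6 6 7 7 7 6 7 6 7 6
j stops at 7 (6), i stops at 1 (6); swap ⇒ 6 6 7 7 7 6 7 6 7 6
j stops at 5 (6), i stops at 2 (7); swap ⇒ 6 6 6 7 7 7 7 6 7 6
j stops at 2, i stops at 3; i≥j ⇒ return 2. A=6 6 6 7 7 7 7 6 7 6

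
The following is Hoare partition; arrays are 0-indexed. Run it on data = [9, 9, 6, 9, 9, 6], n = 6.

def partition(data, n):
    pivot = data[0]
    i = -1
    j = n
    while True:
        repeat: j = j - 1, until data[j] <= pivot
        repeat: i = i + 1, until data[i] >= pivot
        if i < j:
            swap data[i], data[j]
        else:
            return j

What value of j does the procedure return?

pivot = data[0] = 9; i = -1, j = 6
j→5 (data[5]=6≤9), i→0 (data[0]=9≥9); i<j, swap → [6, 9, 6, 9, 9, 9]
j→4 (data[4]=9≤9), i→1 (data[1]=9≥9); i<j, swap → [6, 9, 6, 9, 9, 9]
j→3, i→3; i≥j, return j=3. data = [6, 9, 6, 9, 9, 9]

3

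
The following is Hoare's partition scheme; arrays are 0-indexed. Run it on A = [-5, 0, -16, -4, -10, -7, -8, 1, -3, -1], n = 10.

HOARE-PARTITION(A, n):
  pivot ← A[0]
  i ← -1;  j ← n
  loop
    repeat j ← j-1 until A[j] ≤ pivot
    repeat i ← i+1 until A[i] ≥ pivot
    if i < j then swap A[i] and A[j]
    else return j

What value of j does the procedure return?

pivot=-5
j stops at 6 (-8), i stops at 0 (-5); swap ⇒ [-8, 0, -16, -4, -10, -7, -5, 1, -3, -1]
j stops at 5 (-7), i stops at 1 (0); swap ⇒ [-8, -7, -16, -4, -10, 0, -5, 1, -3, -1]
j stops at 4 (-10), i stops at 3 (-4); swap ⇒ [-8, -7, -16, -10, -4, 0, -5, 1, -3, -1]
j stops at 3, i stops at 4; i≥j ⇒ return 3. A=[-8, -7, -16, -10, -4, 0, -5, 1, -3, -1]

3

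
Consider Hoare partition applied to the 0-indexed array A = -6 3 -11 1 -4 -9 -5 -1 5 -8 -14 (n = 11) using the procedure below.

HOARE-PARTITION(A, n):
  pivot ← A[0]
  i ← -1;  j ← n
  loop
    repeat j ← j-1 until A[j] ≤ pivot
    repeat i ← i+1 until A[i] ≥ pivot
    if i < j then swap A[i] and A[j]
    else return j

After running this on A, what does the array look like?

pivot = A[0] = -6; i = -1, j = 11
j→10 (A[10]=-14≤-6), i→0 (A[0]=-6≥-6); i<j, swap → -14 3 -11 1 -4 -9 -5 -1 5 -8 -6
j→9 (A[9]=-8≤-6), i→1 (A[1]=3≥-6); i<j, swap → -14 -8 -11 1 -4 -9 -5 -1 5 3 -6
j→5 (A[5]=-9≤-6), i→3 (A[3]=1≥-6); i<j, swap → -14 -8 -11 -9 -4 1 -5 -1 5 3 -6
j→3, i→4; i≥j, return j=3. A = -14 -8 -11 -9 -4 1 -5 -1 5 3 -6

-14 -8 -11 -9 -4 1 -5 -1 5 3 -6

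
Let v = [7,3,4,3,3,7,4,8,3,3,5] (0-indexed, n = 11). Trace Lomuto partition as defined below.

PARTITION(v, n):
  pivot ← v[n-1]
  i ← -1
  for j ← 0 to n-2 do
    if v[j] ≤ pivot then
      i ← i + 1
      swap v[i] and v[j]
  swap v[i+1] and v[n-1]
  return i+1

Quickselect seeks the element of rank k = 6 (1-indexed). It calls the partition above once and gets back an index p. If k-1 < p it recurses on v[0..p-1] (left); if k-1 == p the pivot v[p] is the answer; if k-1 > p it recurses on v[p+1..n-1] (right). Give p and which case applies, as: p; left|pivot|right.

7; left

pivot=5, i=-1
j=0: 7>5, skip
j=1: 3≤5, i=0, swap(0,1) ⇒ [3,7,4,3,3,7,4,8,3,3,5]
j=2: 4≤5, i=1, swap(1,2) ⇒ [3,4,7,3,3,7,4,8,3,3,5]
j=3: 3≤5, i=2, swap(2,3) ⇒ [3,4,3,7,3,7,4,8,3,3,5]
j=4: 3≤5, i=3, swap(3,4) ⇒ [3,4,3,3,7,7,4,8,3,3,5]
j=5: 7>5, skip
j=6: 4≤5, i=4, swap(4,6) ⇒ [3,4,3,3,4,7,7,8,3,3,5]
j=7: 8>5, skip
j=8: 3≤5, i=5, swap(5,8) ⇒ [3,4,3,3,4,3,7,8,7,3,5]
j=9: 3≤5, i=6, swap(6,9) ⇒ [3,4,3,3,4,3,3,8,7,7,5]
swap(7,10) ⇒ [3,4,3,3,4,3,3,5,7,7,8]; return 7
p = 7; k-1 = 5 < 7 ⇒ left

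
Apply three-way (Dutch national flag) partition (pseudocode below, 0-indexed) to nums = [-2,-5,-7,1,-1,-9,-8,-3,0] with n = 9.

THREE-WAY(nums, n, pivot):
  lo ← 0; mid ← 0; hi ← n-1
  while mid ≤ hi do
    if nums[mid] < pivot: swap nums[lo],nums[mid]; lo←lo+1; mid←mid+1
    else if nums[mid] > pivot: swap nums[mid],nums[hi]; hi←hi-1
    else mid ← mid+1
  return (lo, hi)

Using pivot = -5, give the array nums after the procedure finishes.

lo=0 mid=0 hi=8
-2>-5: swap(0,8), hi=7 ⇒ [0,-5,-7,1,-1,-9,-8,-3,-2]
0>-5: swap(0,7), hi=6 ⇒ [-3,-5,-7,1,-1,-9,-8,0,-2]
-3>-5: swap(0,6), hi=5 ⇒ [-8,-5,-7,1,-1,-9,-3,0,-2]
-8<-5: swap(0,0), lo=1 mid=1 ⇒ [-8,-5,-7,1,-1,-9,-3,0,-2]
-5=-5: mid=2
-7<-5: swap(1,2), lo=2 mid=3 ⇒ [-8,-7,-5,1,-1,-9,-3,0,-2]
1>-5: swap(3,5), hi=4 ⇒ [-8,-7,-5,-9,-1,1,-3,0,-2]
-9<-5: swap(2,3), lo=3 mid=4 ⇒ [-8,-7,-9,-5,-1,1,-3,0,-2]
-1>-5: swap(4,4), hi=3 ⇒ [-8,-7,-9,-5,-1,1,-3,0,-2]
done. lo=3 hi=3; nums=[-8,-7,-9,-5,-1,1,-3,0,-2]

[-8,-7,-9,-5,-1,1,-3,0,-2]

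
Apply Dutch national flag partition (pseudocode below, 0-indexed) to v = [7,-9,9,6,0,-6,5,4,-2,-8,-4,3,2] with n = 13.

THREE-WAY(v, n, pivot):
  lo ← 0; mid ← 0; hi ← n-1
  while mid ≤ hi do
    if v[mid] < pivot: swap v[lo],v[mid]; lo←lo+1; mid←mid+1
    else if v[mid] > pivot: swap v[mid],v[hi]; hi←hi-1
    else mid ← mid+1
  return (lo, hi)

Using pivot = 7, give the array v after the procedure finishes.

lo=0 mid=0 hi=12
7=7: mid=1
-9<7: swap(0,1), lo=1 mid=2 ⇒ [-9,7,9,6,0,-6,5,4,-2,-8,-4,3,2]
9>7: swap(2,12), hi=11 ⇒ [-9,7,2,6,0,-6,5,4,-2,-8,-4,3,9]
2<7: swap(1,2), lo=2 mid=3 ⇒ [-9,2,7,6,0,-6,5,4,-2,-8,-4,3,9]
6<7: swap(2,3), lo=3 mid=4 ⇒ [-9,2,6,7,0,-6,5,4,-2,-8,-4,3,9]
0<7: swap(3,4), lo=4 mid=5 ⇒ [-9,2,6,0,7,-6,5,4,-2,-8,-4,3,9]
-6<7: swap(4,5), lo=5 mid=6 ⇒ [-9,2,6,0,-6,7,5,4,-2,-8,-4,3,9]
5<7: swap(5,6), lo=6 mid=7 ⇒ [-9,2,6,0,-6,5,7,4,-2,-8,-4,3,9]
4<7: swap(6,7), lo=7 mid=8 ⇒ [-9,2,6,0,-6,5,4,7,-2,-8,-4,3,9]
-2<7: swap(7,8), lo=8 mid=9 ⇒ [-9,2,6,0,-6,5,4,-2,7,-8,-4,3,9]
-8<7: swap(8,9), lo=9 mid=10 ⇒ [-9,2,6,0,-6,5,4,-2,-8,7,-4,3,9]
-4<7: swap(9,10), lo=10 mid=11 ⇒ [-9,2,6,0,-6,5,4,-2,-8,-4,7,3,9]
3<7: swap(10,11), lo=11 mid=12 ⇒ [-9,2,6,0,-6,5,4,-2,-8,-4,3,7,9]
done. lo=11 hi=11; v=[-9,2,6,0,-6,5,4,-2,-8,-4,3,7,9]

[-9,2,6,0,-6,5,4,-2,-8,-4,3,7,9]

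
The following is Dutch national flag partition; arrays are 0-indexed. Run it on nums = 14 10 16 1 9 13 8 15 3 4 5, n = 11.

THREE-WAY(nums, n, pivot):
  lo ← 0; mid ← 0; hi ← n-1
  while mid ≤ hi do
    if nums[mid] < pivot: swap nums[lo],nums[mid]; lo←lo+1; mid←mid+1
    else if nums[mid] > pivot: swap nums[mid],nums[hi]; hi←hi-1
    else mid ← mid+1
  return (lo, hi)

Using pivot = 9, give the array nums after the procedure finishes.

5 4 3 1 8 9 15 13 16 10 14

lo=0 mid=0 hi=10
14>9: swap(0,10), hi=9 ⇒ 5 10 16 1 9 13 8 15 3 4 14
5<9: swap(0,0), lo=1 mid=1 ⇒ 5 10 16 1 9 13 8 15 3 4 14
10>9: swap(1,9), hi=8 ⇒ 5 4 16 1 9 13 8 15 3 10 14
4<9: swap(1,1), lo=2 mid=2 ⇒ 5 4 16 1 9 13 8 15 3 10 14
16>9: swap(2,8), hi=7 ⇒ 5 4 3 1 9 13 8 15 16 10 14
3<9: swap(2,2), lo=3 mid=3 ⇒ 5 4 3 1 9 13 8 15 16 10 14
1<9: swap(3,3), lo=4 mid=4 ⇒ 5 4 3 1 9 13 8 15 16 10 14
9=9: mid=5
13>9: swap(5,7), hi=6 ⇒ 5 4 3 1 9 15 8 13 16 10 14
15>9: swap(5,6), hi=5 ⇒ 5 4 3 1 9 8 15 13 16 10 14
8<9: swap(4,5), lo=5 mid=6 ⇒ 5 4 3 1 8 9 15 13 16 10 14
done. lo=5 hi=5; nums=5 4 3 1 8 9 15 13 16 10 14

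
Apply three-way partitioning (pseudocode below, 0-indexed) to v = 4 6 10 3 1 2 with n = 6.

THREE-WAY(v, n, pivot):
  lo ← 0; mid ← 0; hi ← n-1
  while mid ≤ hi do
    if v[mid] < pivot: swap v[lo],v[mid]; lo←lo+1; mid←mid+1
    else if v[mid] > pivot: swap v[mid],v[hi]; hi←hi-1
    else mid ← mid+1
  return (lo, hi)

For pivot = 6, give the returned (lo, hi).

lo=0 mid=0 hi=5
4<6: swap(0,0), lo=1 mid=1 ⇒ 4 6 10 3 1 2
6=6: mid=2
10>6: swap(2,5), hi=4 ⇒ 4 6 2 3 1 10
2<6: swap(1,2), lo=2 mid=3 ⇒ 4 2 6 3 1 10
3<6: swap(2,3), lo=3 mid=4 ⇒ 4 2 3 6 1 10
1<6: swap(3,4), lo=4 mid=5 ⇒ 4 2 3 1 6 10
done. lo=4 hi=4; v=4 2 3 1 6 10

(4, 4)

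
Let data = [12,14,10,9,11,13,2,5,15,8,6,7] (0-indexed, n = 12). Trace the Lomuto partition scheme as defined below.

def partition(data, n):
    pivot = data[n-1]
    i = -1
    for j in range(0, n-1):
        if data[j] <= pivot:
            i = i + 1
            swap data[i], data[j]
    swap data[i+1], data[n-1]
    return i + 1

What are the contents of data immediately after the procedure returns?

[2,5,6,7,11,13,12,14,15,8,10,9]

pivot = data[11] = 7; i = -1
j=0: data[0]=12 > 7 → no swap
j=1: data[1]=14 > 7 → no swap
j=2: data[2]=10 > 7 → no swap
j=3: data[3]=9 > 7 → no swap
j=4: data[4]=11 > 7 → no swap
j=5: data[5]=13 > 7 → no swap
j=6: data[6]=2 ≤ 7 → i=0, swap data[0],data[6] → [2,14,10,9,11,13,12,5,15,8,6,7]
j=7: data[7]=5 ≤ 7 → i=1, swap data[1],data[7] → [2,5,10,9,11,13,12,14,15,8,6,7]
j=8: data[8]=15 > 7 → no swap
j=9: data[9]=8 > 7 → no swap
j=10: data[10]=6 ≤ 7 → i=2, swap data[2],data[10] → [2,5,6,9,11,13,12,14,15,8,10,7]
final swap data[3],data[11] → [2,5,6,7,11,13,12,14,15,8,10,9]; return 3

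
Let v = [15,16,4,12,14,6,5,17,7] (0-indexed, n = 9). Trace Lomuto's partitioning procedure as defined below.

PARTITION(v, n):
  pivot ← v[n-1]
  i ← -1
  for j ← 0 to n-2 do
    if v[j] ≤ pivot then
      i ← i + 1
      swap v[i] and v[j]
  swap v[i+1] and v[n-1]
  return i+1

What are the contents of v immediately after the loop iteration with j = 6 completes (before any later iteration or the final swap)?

pivot = v[8] = 7; i = -1
j=0: v[0]=15 > 7 → no swap
j=1: v[1]=16 > 7 → no swap
j=2: v[2]=4 ≤ 7 → i=0, swap v[0],v[2] → [4,16,15,12,14,6,5,17,7]
j=3: v[3]=12 > 7 → no swap
j=4: v[4]=14 > 7 → no swap
j=5: v[5]=6 ≤ 7 → i=1, swap v[1],v[5] → [4,6,15,12,14,16,5,17,7]
j=6: v[6]=5 ≤ 7 → i=2, swap v[2],v[6] → [4,6,5,12,14,16,15,17,7]
(after j=6) v = [4,6,5,12,14,16,15,17,7]

[4,6,5,12,14,16,15,17,7]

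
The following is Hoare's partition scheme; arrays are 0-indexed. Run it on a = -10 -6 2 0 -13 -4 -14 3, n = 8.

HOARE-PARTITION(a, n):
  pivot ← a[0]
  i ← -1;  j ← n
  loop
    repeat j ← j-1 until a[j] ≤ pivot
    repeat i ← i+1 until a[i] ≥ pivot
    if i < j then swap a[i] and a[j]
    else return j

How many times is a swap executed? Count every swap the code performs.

pivot=-10
j stops at 6 (-14), i stops at 0 (-10); swap ⇒ -14 -6 2 0 -13 -4 -10 3
j stops at 4 (-13), i stops at 1 (-6); swap ⇒ -14 -13 2 0 -6 -4 -10 3
j stops at 1, i stops at 2; i≥j ⇒ return 1. a=-14 -13 2 0 -6 -4 -10 3

2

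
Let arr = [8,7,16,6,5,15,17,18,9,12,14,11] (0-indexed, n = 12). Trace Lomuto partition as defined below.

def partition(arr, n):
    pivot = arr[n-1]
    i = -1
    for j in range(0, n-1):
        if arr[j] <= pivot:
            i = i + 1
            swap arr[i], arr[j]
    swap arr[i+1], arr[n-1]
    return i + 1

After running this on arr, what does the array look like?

[8,7,6,5,9,11,17,18,16,12,14,15]

pivot=11, i=-1
j=0: 8≤11, i=0, swap(0,0) ⇒ [8,7,16,6,5,15,17,18,9,12,14,11]
j=1: 7≤11, i=1, swap(1,1) ⇒ [8,7,16,6,5,15,17,18,9,12,14,11]
j=2: 16>11, skip
j=3: 6≤11, i=2, swap(2,3) ⇒ [8,7,6,16,5,15,17,18,9,12,14,11]
j=4: 5≤11, i=3, swap(3,4) ⇒ [8,7,6,5,16,15,17,18,9,12,14,11]
j=5: 15>11, skip
j=6: 17>11, skip
j=7: 18>11, skip
j=8: 9≤11, i=4, swap(4,8) ⇒ [8,7,6,5,9,15,17,18,16,12,14,11]
j=9: 12>11, skip
j=10: 14>11, skip
swap(5,11) ⇒ [8,7,6,5,9,11,17,18,16,12,14,15]; return 5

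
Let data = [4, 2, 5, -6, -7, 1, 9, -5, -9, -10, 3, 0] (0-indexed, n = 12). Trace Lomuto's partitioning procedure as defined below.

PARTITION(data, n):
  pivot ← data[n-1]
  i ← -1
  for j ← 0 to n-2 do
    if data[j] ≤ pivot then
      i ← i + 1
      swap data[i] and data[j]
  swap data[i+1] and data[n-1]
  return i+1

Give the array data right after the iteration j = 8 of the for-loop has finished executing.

pivot=0, i=-1
j=0: 4>0, skip
j=1: 2>0, skip
j=2: 5>0, skip
j=3: -6≤0, i=0, swap(0,3) ⇒ [-6, 2, 5, 4, -7, 1, 9, -5, -9, -10, 3, 0]
j=4: -7≤0, i=1, swap(1,4) ⇒ [-6, -7, 5, 4, 2, 1, 9, -5, -9, -10, 3, 0]
j=5: 1>0, skip
j=6: 9>0, skip
j=7: -5≤0, i=2, swap(2,7) ⇒ [-6, -7, -5, 4, 2, 1, 9, 5, -9, -10, 3, 0]
j=8: -9≤0, i=3, swap(3,8) ⇒ [-6, -7, -5, -9, 2, 1, 9, 5, 4, -10, 3, 0]
(after j=8) data = [-6, -7, -5, -9, 2, 1, 9, 5, 4, -10, 3, 0]

[-6, -7, -5, -9, 2, 1, 9, 5, 4, -10, 3, 0]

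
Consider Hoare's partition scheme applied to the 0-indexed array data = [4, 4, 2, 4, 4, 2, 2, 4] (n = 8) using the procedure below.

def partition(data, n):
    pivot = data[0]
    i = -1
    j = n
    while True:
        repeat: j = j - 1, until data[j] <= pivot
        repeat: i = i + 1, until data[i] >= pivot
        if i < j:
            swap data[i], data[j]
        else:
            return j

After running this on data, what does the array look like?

pivot = data[0] = 4; i = -1, j = 8
j→7 (data[7]=4≤4), i→0 (data[0]=4≥4); i<j, swap → [4, 4, 2, 4, 4, 2, 2, 4]
j→6 (data[6]=2≤4), i→1 (data[1]=4≥4); i<j, swap → [4, 2, 2, 4, 4, 2, 4, 4]
j→5 (data[5]=2≤4), i→3 (data[3]=4≥4); i<j, swap → [4, 2, 2, 2, 4, 4, 4, 4]
j→4, i→4; i≥j, return j=4. data = [4, 2, 2, 2, 4, 4, 4, 4]

[4, 2, 2, 2, 4, 4, 4, 4]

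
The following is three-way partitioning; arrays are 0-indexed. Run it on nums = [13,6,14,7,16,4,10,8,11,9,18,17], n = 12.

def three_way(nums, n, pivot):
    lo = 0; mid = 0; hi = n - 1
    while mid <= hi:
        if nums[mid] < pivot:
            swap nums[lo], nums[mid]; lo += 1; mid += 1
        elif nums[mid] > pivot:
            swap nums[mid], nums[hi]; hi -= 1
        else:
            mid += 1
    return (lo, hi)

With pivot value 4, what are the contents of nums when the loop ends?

lo=0 mid=0 hi=11
13>4: swap(0,11), hi=10 ⇒ [17,6,14,7,16,4,10,8,11,9,18,13]
17>4: swap(0,10), hi=9 ⇒ [18,6,14,7,16,4,10,8,11,9,17,13]
18>4: swap(0,9), hi=8 ⇒ [9,6,14,7,16,4,10,8,11,18,17,13]
9>4: swap(0,8), hi=7 ⇒ [11,6,14,7,16,4,10,8,9,18,17,13]
11>4: swap(0,7), hi=6 ⇒ [8,6,14,7,16,4,10,11,9,18,17,13]
8>4: swap(0,6), hi=5 ⇒ [10,6,14,7,16,4,8,11,9,18,17,13]
10>4: swap(0,5), hi=4 ⇒ [4,6,14,7,16,10,8,11,9,18,17,13]
4=4: mid=1
6>4: swap(1,4), hi=3 ⇒ [4,16,14,7,6,10,8,11,9,18,17,13]
16>4: swap(1,3), hi=2 ⇒ [4,7,14,16,6,10,8,11,9,18,17,13]
7>4: swap(1,2), hi=1 ⇒ [4,14,7,16,6,10,8,11,9,18,17,13]
14>4: swap(1,1), hi=0 ⇒ [4,14,7,16,6,10,8,11,9,18,17,13]
done. lo=0 hi=0; nums=[4,14,7,16,6,10,8,11,9,18,17,13]

[4,14,7,16,6,10,8,11,9,18,17,13]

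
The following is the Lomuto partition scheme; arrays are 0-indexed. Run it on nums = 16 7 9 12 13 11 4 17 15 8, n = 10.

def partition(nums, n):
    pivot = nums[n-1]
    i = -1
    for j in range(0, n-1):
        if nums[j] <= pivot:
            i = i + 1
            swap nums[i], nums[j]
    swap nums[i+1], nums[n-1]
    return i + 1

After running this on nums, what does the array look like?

7 4 8 12 13 11 16 17 15 9

pivot = nums[9] = 8; i = -1
j=0: nums[0]=16 > 8 → no swap
j=1: nums[1]=7 ≤ 8 → i=0, swap nums[0],nums[1] → 7 16 9 12 13 11 4 17 15 8
j=2: nums[2]=9 > 8 → no swap
j=3: nums[3]=12 > 8 → no swap
j=4: nums[4]=13 > 8 → no swap
j=5: nums[5]=11 > 8 → no swap
j=6: nums[6]=4 ≤ 8 → i=1, swap nums[1],nums[6] → 7 4 9 12 13 11 16 17 15 8
j=7: nums[7]=17 > 8 → no swap
j=8: nums[8]=15 > 8 → no swap
final swap nums[2],nums[9] → 7 4 8 12 13 11 16 17 15 9; return 2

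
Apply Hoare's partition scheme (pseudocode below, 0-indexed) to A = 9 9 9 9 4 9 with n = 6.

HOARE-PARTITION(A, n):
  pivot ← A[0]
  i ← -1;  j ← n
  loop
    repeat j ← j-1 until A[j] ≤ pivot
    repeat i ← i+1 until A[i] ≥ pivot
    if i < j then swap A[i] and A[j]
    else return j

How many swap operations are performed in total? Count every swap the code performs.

3

pivot=9
j stops at 5 (9), i stops at 0 (9); swap ⇒ 9 9 9 9 4 9
j stops at 4 (4), i stops at 1 (9); swap ⇒ 9 4 9 9 9 9
j stops at 3 (9), i stops at 2 (9); swap ⇒ 9 4 9 9 9 9
j stops at 2, i stops at 3; i≥j ⇒ return 2. A=9 4 9 9 9 9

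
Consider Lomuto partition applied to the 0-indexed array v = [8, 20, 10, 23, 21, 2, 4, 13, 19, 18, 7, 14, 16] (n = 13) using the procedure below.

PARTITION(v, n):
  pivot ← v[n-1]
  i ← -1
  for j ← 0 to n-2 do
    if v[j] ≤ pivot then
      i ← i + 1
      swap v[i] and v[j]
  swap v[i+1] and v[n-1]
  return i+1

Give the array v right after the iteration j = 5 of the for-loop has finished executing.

pivot=16, i=-1
j=0: 8≤16, i=0, swap(0,0) ⇒ [8, 20, 10, 23, 21, 2, 4, 13, 19, 18, 7, 14, 16]
j=1: 20>16, skip
j=2: 10≤16, i=1, swap(1,2) ⇒ [8, 10, 20, 23, 21, 2, 4, 13, 19, 18, 7, 14, 16]
j=3: 23>16, skip
j=4: 21>16, skip
j=5: 2≤16, i=2, swap(2,5) ⇒ [8, 10, 2, 23, 21, 20, 4, 13, 19, 18, 7, 14, 16]
(after j=5) v = [8, 10, 2, 23, 21, 20, 4, 13, 19, 18, 7, 14, 16]

[8, 10, 2, 23, 21, 20, 4, 13, 19, 18, 7, 14, 16]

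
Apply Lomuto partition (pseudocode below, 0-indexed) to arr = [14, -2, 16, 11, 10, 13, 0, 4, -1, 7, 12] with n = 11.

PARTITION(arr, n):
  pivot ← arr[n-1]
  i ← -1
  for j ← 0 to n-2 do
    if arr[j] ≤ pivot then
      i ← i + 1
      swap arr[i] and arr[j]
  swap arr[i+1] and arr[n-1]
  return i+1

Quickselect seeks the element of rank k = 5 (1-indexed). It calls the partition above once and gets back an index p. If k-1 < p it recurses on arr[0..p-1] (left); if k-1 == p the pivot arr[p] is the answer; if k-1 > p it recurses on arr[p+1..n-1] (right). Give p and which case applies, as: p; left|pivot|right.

pivot=12, i=-1
j=0: 14>12, skip
j=1: -2≤12, i=0, swap(0,1) ⇒ [-2, 14, 16, 11, 10, 13, 0, 4, -1, 7, 12]
j=2: 16>12, skip
j=3: 11≤12, i=1, swap(1,3) ⇒ [-2, 11, 16, 14, 10, 13, 0, 4, -1, 7, 12]
j=4: 10≤12, i=2, swap(2,4) ⇒ [-2, 11, 10, 14, 16, 13, 0, 4, -1, 7, 12]
j=5: 13>12, skip
j=6: 0≤12, i=3, swap(3,6) ⇒ [-2, 11, 10, 0, 16, 13, 14, 4, -1, 7, 12]
j=7: 4≤12, i=4, swap(4,7) ⇒ [-2, 11, 10, 0, 4, 13, 14, 16, -1, 7, 12]
j=8: -1≤12, i=5, swap(5,8) ⇒ [-2, 11, 10, 0, 4, -1, 14, 16, 13, 7, 12]
j=9: 7≤12, i=6, swap(6,9) ⇒ [-2, 11, 10, 0, 4, -1, 7, 16, 13, 14, 12]
swap(7,10) ⇒ [-2, 11, 10, 0, 4, -1, 7, 12, 13, 14, 16]; return 7
p = 7; k-1 = 4 < 7 ⇒ left

7; left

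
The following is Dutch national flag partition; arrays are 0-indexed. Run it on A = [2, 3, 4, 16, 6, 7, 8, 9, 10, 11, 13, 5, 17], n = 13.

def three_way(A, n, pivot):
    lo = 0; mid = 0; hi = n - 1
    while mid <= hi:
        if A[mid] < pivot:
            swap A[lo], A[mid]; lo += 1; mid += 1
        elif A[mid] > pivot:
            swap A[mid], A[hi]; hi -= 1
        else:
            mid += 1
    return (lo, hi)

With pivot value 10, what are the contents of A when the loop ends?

[2, 3, 4, 5, 6, 7, 8, 9, 10, 13, 11, 17, 16]

lo=0 mid=0 hi=12
2<10: swap(0,0), lo=1 mid=1 ⇒ [2, 3, 4, 16, 6, 7, 8, 9, 10, 11, 13, 5, 17]
3<10: swap(1,1), lo=2 mid=2 ⇒ [2, 3, 4, 16, 6, 7, 8, 9, 10, 11, 13, 5, 17]
4<10: swap(2,2), lo=3 mid=3 ⇒ [2, 3, 4, 16, 6, 7, 8, 9, 10, 11, 13, 5, 17]
16>10: swap(3,12), hi=11 ⇒ [2, 3, 4, 17, 6, 7, 8, 9, 10, 11, 13, 5, 16]
17>10: swap(3,11), hi=10 ⇒ [2, 3, 4, 5, 6, 7, 8, 9, 10, 11, 13, 17, 16]
5<10: swap(3,3), lo=4 mid=4 ⇒ [2, 3, 4, 5, 6, 7, 8, 9, 10, 11, 13, 17, 16]
6<10: swap(4,4), lo=5 mid=5 ⇒ [2, 3, 4, 5, 6, 7, 8, 9, 10, 11, 13, 17, 16]
7<10: swap(5,5), lo=6 mid=6 ⇒ [2, 3, 4, 5, 6, 7, 8, 9, 10, 11, 13, 17, 16]
8<10: swap(6,6), lo=7 mid=7 ⇒ [2, 3, 4, 5, 6, 7, 8, 9, 10, 11, 13, 17, 16]
9<10: swap(7,7), lo=8 mid=8 ⇒ [2, 3, 4, 5, 6, 7, 8, 9, 10, 11, 13, 17, 16]
10=10: mid=9
11>10: swap(9,10), hi=9 ⇒ [2, 3, 4, 5, 6, 7, 8, 9, 10, 13, 11, 17, 16]
13>10: swap(9,9), hi=8 ⇒ [2, 3, 4, 5, 6, 7, 8, 9, 10, 13, 11, 17, 16]
done. lo=8 hi=8; A=[2, 3, 4, 5, 6, 7, 8, 9, 10, 13, 11, 17, 16]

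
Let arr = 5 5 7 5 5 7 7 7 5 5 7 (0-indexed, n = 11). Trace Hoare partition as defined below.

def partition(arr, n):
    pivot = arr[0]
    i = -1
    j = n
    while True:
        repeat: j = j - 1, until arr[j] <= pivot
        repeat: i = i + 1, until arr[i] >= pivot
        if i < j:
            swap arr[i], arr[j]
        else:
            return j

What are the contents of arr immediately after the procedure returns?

pivot = arr[0] = 5; i = -1, j = 11
j→9 (arr[9]=5≤5), i→0 (arr[0]=5≥5); i<j, swap → 5 5 7 5 5 7 7 7 5 5 7
j→8 (arr[8]=5≤5), i→1 (arr[1]=5≥5); i<j, swap → 5 5 7 5 5 7 7 7 5 5 7
j→4 (arr[4]=5≤5), i→2 (arr[2]=7≥5); i<j, swap → 5 5 5 5 7 7 7 7 5 5 7
j→3, i→3; i≥j, return j=3. arr = 5 5 5 5 7 7 7 7 5 5 7

5 5 5 5 7 7 7 7 5 5 7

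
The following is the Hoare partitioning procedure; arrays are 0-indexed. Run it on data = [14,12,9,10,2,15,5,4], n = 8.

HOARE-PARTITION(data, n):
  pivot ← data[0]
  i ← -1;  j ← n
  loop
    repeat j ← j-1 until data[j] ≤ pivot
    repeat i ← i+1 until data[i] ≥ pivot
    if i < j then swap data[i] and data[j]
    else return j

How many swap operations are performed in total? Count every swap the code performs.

pivot=14
j stops at 7 (4), i stops at 0 (14); swap ⇒ [4,12,9,10,2,15,5,14]
j stops at 6 (5), i stops at 5 (15); swap ⇒ [4,12,9,10,2,5,15,14]
j stops at 5, i stops at 6; i≥j ⇒ return 5. data=[4,12,9,10,2,5,15,14]

2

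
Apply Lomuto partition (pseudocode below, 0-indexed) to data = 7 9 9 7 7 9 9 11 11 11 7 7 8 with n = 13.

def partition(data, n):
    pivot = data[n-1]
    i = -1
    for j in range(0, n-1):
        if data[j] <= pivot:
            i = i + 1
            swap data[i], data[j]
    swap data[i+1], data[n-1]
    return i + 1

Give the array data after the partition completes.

pivot = data[12] = 8; i = -1
j=0: data[0]=7 ≤ 8 → i=0, swap data[0],data[0] (no change) → 7 9 9 7 7 9 9 11 11 11 7 7 8
j=1: data[1]=9 > 8 → no swap
j=2: data[2]=9 > 8 → no swap
j=3: data[3]=7 ≤ 8 → i=1, swap data[1],data[3] → 7 7 9 9 7 9 9 11 11 11 7 7 8
j=4: data[4]=7 ≤ 8 → i=2, swap data[2],data[4] → 7 7 7 9 9 9 9 11 11 11 7 7 8
j=5: data[5]=9 > 8 → no swap
j=6: data[6]=9 > 8 → no swap
j=7: data[7]=11 > 8 → no swap
j=8: data[8]=11 > 8 → no swap
j=9: data[9]=11 > 8 → no swap
j=10: data[10]=7 ≤ 8 → i=3, swap data[3],data[10] → 7 7 7 7 9 9 9 11 11 11 9 7 8
j=11: data[11]=7 ≤ 8 → i=4, swap data[4],data[11] → 7 7 7 7 7 9 9 11 11 11 9 9 8
final swap data[5],data[12] → 7 7 7 7 7 8 9 11 11 11 9 9 9; return 5

7 7 7 7 7 8 9 11 11 11 9 9 9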